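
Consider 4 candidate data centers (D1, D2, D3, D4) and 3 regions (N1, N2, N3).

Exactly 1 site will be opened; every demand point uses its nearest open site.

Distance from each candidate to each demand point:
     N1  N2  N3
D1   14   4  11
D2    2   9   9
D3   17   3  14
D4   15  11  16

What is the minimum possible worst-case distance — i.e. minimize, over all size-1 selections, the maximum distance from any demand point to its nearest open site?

9

Open {D2}.
  Farthest demand point is N2 at distance 9 (to D2); all others are ≤ 9.
With {D1} the worst case is 14.
With {D4} the worst case is 16.
No size-1 selection achieves below 9.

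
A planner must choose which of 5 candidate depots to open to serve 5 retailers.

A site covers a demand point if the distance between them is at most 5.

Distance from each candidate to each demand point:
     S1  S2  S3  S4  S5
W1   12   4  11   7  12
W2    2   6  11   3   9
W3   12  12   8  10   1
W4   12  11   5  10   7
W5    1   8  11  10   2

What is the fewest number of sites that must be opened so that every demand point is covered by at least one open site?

4

Coverage sets (demand points within 5 of each site):
  W1: {S2}
  W2: {S1, S4}
  W3: {S5}
  W4: {S3}
  W5: {S1, S5}
No 3 sites suffice: every size-3 union leaves at least one demand point uncovered.
But {W1, W2, W3, W4} covers everything, so the minimum is 4.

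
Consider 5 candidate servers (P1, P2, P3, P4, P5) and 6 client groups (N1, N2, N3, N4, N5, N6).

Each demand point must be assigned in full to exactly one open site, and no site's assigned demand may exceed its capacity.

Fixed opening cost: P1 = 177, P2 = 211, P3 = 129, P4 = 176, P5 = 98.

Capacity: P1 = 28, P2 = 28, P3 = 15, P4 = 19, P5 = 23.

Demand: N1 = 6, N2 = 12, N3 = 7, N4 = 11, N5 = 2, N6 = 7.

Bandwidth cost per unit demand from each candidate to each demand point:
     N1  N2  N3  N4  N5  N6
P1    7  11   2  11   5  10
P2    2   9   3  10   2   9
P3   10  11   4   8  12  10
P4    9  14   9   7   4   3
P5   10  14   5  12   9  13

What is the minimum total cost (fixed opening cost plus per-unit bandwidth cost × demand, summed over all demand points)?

630

Open {P2, P4}; cheapest assignment that respects the capacities:
  P2 (cap 28, load 27): N1, N2, N3, N5 — cost 6×2 + 12×9 + 7×3 + 2×2 = 145
  P4 (cap 19, load 18): N4, N6 — cost 11×7 + 7×3 = 98
  Shipping 243, fixed 387 → total 630.
  Any other capacity-feasible assignment to {P2, P4} ships for at least 243.
Compare {P1, P4}: its best feasible assignment gives total 649.
Compare {P2, P5}: its best feasible assignment gives total 663.
Every other set of open sites that can feasibly serve all demand totals ≥ 649 even under its best assignment. Minimum: 630.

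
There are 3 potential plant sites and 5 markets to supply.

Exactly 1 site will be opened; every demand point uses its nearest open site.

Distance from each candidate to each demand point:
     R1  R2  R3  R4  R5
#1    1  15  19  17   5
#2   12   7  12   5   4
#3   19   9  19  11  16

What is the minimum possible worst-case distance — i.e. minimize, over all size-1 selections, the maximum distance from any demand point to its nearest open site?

Open {#2}.
  Farthest demand point is R1 at distance 12 (to #2); all others are ≤ 12.
With {#1} the worst case is 19.
With {#3} the worst case is 19.
No size-1 selection achieves below 12.

12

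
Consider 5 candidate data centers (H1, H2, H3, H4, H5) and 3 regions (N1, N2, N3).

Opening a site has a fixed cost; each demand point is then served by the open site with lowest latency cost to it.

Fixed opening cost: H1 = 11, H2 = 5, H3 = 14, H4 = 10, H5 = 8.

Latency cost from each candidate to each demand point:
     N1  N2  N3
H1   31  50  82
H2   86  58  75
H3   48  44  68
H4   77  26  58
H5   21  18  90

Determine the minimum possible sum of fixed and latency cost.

115

Open {H4, H5}: assign each demand point to its cheapest open site.
  N1→H5 21, N2→H5 18, N3→H4 58
  latency cost 97, fixed 18 → total 115.
Compare {H2, H4, H5}: latency cost 97 + fixed 23 = 120.
Compare {H1, H4, H5}: latency cost 97 + fixed 29 = 126.
Compare {H2, H5}: latency cost 114 + fixed 13 = 127.
All other subsets cost ≥ 120. Minimum total cost: 115.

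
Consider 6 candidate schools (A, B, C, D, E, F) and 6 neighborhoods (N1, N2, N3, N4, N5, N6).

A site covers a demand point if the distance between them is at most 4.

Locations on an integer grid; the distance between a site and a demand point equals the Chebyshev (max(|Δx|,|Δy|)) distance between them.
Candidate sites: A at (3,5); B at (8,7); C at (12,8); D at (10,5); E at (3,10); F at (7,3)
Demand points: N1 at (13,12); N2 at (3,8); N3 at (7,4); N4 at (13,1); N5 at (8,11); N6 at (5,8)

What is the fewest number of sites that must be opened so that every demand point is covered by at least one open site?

3

Coverage sets (demand points within 4 of each site):
  A: {N2, N3, N6}
  B: {N3, N5, N6}
  C: {N1, N5}
  D: {N3, N4}
  E: {N2, N6}
  F: {N3}
No 2 sites suffice: every size-2 union leaves at least one demand point uncovered.
But {A, C, D} covers everything, so the minimum is 3.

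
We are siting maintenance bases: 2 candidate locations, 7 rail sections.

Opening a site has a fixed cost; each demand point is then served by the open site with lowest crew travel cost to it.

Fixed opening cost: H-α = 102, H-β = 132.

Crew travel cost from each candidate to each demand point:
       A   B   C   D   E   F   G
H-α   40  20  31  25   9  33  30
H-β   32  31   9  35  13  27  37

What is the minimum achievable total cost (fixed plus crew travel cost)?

290

Open {H-α}: assign each demand point to its cheapest open site.
  A→H-α 40, B→H-α 20, C→H-α 31, D→H-α 25, E→H-α 9, F→H-α 33, G→H-α 30
  crew travel cost 188, fixed 102 → total 290.
Compare {H-β}: crew travel cost 184 + fixed 132 = 316.
Compare {H-α, H-β}: crew travel cost 152 + fixed 234 = 386.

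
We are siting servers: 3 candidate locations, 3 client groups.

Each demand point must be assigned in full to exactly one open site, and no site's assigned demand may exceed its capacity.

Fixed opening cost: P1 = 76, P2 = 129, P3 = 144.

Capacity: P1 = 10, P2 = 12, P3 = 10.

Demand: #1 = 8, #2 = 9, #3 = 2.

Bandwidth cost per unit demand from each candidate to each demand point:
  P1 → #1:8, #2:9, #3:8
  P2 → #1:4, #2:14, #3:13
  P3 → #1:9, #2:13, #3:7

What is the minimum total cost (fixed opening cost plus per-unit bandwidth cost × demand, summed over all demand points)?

Open {P1, P2}; cheapest assignment that respects the capacities:
  P1 (cap 10, load 9): #2 — cost 9×9 = 81
  P2 (cap 12, load 10): #1, #3 — cost 8×4 + 2×13 = 58
  Shipping 139, fixed 205 → total 344.
  Any other capacity-feasible assignment to {P1, P2} ships for at least 139.
Compare {P1, P3}: its best feasible assignment gives total 387.
Compare {P2, P3}: its best feasible assignment gives total 448.
Every other set of open sites that can feasibly serve all demand totals ≥ 387 even under its best assignment. Minimum: 344.

344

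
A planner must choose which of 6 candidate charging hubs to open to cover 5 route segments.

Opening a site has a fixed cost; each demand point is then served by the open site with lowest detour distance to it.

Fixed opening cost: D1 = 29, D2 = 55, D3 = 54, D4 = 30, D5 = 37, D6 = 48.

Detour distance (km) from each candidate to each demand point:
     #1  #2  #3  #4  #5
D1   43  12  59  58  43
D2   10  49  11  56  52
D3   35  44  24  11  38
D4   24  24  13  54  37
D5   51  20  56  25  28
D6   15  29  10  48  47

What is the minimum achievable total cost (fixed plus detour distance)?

Open {D4, D5}: assign each demand point to its cheapest open site.
  #1→D4 24, #2→D5 20, #3→D4 13, #4→D5 25, #5→D5 28
  detour distance 110, fixed 67 → total 177.
Compare {D4}: detour distance 152 + fixed 30 = 182.
Compare {D5, D6}: detour distance 98 + fixed 85 = 183.
Compare {D2, D5}: detour distance 94 + fixed 92 = 186.
All other subsets cost ≥ 182. Minimum total cost: 177.

177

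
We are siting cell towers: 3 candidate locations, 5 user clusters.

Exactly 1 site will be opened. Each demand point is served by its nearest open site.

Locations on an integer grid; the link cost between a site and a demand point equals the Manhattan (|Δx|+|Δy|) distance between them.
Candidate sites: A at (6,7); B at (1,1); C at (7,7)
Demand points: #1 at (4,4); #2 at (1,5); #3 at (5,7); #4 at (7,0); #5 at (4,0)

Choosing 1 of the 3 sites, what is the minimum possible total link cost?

30

Open {A}.
  #1→A 5, #2→A 7, #3→A 1, #4→A 8, #5→A 9  ⇒ total 30.
Compare {B}: total 31.
Compare {C}: total 33.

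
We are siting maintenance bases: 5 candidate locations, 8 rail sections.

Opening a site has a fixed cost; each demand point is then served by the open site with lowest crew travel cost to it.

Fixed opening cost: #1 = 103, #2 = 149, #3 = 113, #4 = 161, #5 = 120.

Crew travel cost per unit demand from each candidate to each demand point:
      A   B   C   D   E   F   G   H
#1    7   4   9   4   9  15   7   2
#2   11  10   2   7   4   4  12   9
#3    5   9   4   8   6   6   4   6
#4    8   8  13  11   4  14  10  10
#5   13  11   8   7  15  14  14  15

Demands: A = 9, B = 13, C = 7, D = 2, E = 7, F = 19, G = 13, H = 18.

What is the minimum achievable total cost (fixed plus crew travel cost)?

593

Open {#1, #3}: assign each demand point to its cheapest open site.
  A→#3 9×5=45, B→#1 13×4=52, C→#3 7×4=28, D→#1 2×4=8, E→#3 7×6=42, F→#3 19×6=114, G→#3 13×4=52, H→#1 18×2=36
  crew travel cost 377, fixed 216 → total 593.
Compare {#1, #2}: crew travel cost 368 + fixed 252 = 620.
Compare {#3}: crew travel cost 522 + fixed 113 = 635.
Compare {#1, #2, #3}: crew travel cost 311 + fixed 365 = 676.
All other subsets cost ≥ 620. Minimum total cost: 593.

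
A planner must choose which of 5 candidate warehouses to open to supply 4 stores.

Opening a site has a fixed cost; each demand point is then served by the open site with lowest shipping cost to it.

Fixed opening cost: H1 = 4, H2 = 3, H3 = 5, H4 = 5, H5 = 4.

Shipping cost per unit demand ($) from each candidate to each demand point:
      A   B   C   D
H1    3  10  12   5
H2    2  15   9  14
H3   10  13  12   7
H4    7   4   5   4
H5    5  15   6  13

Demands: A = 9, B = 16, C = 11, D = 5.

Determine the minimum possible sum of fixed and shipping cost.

Open {H2, H4}: assign each demand point to its cheapest open site.
  A→H2 9×2=18, B→H4 16×4=64, C→H4 11×5=55, D→H4 5×4=20
  shipping cost 157, fixed 8 → total 165.
Compare {H1, H2, H4}: shipping cost 157 + fixed 12 = 169.
Compare {H2, H4, H5}: shipping cost 157 + fixed 12 = 169.
Compare {H2, H3, H4}: shipping cost 157 + fixed 13 = 170.
All other subsets cost ≥ 169. Minimum total cost: 165.

165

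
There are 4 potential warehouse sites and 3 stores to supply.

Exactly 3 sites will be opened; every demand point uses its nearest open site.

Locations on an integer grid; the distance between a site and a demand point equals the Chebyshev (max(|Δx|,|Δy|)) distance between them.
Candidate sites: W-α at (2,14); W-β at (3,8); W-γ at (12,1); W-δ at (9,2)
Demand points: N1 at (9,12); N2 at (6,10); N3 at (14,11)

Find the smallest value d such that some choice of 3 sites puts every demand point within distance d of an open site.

Open {W-α, W-β, W-δ}.
  Farthest demand point is N3 at distance 9 (to W-δ); all others are ≤ 9.
With {W-α, W-γ, W-δ} the worst case is 9.
With {W-β, W-γ, W-δ} the worst case is 9.
No size-3 selection achieves below 9.

9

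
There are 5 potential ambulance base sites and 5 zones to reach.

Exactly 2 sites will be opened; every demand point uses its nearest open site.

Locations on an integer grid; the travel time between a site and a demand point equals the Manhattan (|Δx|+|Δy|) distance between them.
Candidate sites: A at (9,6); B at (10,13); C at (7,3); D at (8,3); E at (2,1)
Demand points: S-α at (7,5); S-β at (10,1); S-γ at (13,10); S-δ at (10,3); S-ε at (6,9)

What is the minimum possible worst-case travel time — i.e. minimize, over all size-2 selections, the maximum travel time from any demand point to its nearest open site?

6

Open {A, B}.
  Farthest demand point is S-β at travel time 6 (to A); all others are ≤ 6.
With {B, C} the worst case is 7.
With {A, C} the worst case is 8.
No size-2 selection achieves below 6.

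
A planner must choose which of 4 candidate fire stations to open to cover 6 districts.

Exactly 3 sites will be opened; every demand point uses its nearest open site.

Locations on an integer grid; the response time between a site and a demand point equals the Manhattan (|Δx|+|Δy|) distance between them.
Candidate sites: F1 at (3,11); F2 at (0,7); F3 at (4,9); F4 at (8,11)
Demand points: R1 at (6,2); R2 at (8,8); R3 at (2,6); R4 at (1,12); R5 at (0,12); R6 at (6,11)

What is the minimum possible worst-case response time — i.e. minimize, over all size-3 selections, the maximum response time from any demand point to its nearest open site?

9

Open {F1, F2, F3}.
  Farthest demand point is R1 at response time 9 (to F3); all others are ≤ 9.
With {F1, F3, F4} the worst case is 9.
With {F2, F3, F4} the worst case is 9.
No size-3 selection achieves below 9.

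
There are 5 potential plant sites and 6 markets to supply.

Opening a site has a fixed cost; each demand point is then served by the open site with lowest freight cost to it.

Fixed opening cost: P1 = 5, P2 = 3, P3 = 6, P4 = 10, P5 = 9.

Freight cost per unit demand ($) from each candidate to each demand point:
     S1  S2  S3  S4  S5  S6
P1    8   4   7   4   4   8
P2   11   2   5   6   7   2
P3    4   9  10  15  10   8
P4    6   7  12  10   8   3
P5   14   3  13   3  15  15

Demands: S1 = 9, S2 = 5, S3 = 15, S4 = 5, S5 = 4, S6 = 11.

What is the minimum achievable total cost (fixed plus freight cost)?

193

Open {P1, P2, P3}: assign each demand point to its cheapest open site.
  S1→P3 9×4=36, S2→P2 5×2=10, S3→P2 15×5=75, S4→P1 5×4=20, S5→P1 4×4=16, S6→P2 11×2=22
  freight cost 179, fixed 14 → total 193.
Compare {P1, P2, P3, P5}: freight cost 174 + fixed 23 = 197.
Compare {P1, P2, P3, P4}: freight cost 179 + fixed 24 = 203.
Compare {P2, P3, P5}: freight cost 186 + fixed 18 = 204.
All other subsets cost ≥ 197. Minimum total cost: 193.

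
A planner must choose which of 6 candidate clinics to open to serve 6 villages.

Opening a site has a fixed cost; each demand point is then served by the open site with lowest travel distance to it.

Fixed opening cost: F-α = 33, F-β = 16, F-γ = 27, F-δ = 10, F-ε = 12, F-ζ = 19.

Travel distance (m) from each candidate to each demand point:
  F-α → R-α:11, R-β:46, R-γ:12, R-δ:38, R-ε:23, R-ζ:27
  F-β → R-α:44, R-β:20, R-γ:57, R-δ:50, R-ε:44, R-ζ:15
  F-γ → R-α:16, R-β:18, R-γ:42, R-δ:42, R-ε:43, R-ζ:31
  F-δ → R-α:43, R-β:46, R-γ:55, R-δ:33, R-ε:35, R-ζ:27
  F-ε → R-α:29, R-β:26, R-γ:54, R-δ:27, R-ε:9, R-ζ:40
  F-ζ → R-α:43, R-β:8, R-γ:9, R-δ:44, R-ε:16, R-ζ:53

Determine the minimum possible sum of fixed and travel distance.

Open {F-β, F-ε, F-ζ}: assign each demand point to its cheapest open site.
  R-α→F-ε 29, R-β→F-ζ 8, R-γ→F-ζ 9, R-δ→F-ε 27, R-ε→F-ε 9, R-ζ→F-β 15
  travel distance 97, fixed 47 → total 144.
Compare {F-δ, F-ε, F-ζ}: travel distance 109 + fixed 41 = 150.
Compare {F-ε, F-ζ}: travel distance 122 + fixed 31 = 153.
Compare {F-β, F-δ, F-ε, F-ζ}: travel distance 97 + fixed 57 = 154.
All other subsets cost ≥ 150. Minimum total cost: 144.

144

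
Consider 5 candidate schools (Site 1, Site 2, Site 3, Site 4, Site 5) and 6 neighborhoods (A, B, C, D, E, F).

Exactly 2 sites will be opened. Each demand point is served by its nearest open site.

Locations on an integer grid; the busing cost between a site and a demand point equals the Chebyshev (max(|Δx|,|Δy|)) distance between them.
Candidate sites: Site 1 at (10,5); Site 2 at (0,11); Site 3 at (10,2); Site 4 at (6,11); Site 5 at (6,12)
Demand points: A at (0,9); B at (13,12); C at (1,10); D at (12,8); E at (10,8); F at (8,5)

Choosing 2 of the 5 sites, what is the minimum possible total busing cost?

18

Open {Site 1, Site 2}.
  A→Site 2 2, B→Site 1 7, C→Site 2 1, D→Site 1 3, E→Site 1 3, F→Site 1 2  ⇒ total 18.
Compare {Site 1, Site 4}: total 26.
Compare {Site 1, Site 5}: total 26.
No size-2 selection does better; minimum is 18.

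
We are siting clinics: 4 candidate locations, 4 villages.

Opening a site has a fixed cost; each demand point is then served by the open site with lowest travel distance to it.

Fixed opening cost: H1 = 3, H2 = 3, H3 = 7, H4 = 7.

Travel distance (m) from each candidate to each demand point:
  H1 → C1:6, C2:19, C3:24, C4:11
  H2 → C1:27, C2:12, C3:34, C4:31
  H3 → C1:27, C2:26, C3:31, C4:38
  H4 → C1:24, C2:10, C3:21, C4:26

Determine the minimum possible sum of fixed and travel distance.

58

Open {H1, H4}: assign each demand point to its cheapest open site.
  C1→H1 6, C2→H4 10, C3→H4 21, C4→H1 11
  travel distance 48, fixed 10 → total 58.
Compare {H1, H2}: travel distance 53 + fixed 6 = 59.
Compare {H1, H2, H4}: travel distance 48 + fixed 13 = 61.
Compare {H1}: travel distance 60 + fixed 3 = 63.
All other subsets cost ≥ 59. Minimum total cost: 58.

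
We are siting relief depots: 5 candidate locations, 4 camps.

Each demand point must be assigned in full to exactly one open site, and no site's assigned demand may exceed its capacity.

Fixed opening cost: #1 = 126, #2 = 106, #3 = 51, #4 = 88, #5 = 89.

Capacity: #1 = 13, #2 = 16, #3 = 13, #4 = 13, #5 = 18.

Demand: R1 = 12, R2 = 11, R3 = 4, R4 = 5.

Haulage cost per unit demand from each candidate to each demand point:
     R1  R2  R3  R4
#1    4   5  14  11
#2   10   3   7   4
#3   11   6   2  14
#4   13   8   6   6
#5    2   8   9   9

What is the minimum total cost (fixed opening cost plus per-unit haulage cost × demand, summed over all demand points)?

Open {#2, #5}; cheapest assignment that respects the capacities:
  #2 (cap 16, load 16): R2, R4 — cost 11×3 + 5×4 = 53
  #5 (cap 18, load 16): R1, R3 — cost 12×2 + 4×9 = 60
  Shipping 113, fixed 195 → total 308.
  Any other capacity-feasible assignment to {#2, #5} ships for at least 113.
Compare {#2, #3, #5}: its best feasible assignment gives total 331.
Compare {#3, #4, #5}: its best feasible assignment gives total 372.
Every other set of open sites that can feasibly serve all demand totals ≥ 331 even under its best assignment. Minimum: 308.

308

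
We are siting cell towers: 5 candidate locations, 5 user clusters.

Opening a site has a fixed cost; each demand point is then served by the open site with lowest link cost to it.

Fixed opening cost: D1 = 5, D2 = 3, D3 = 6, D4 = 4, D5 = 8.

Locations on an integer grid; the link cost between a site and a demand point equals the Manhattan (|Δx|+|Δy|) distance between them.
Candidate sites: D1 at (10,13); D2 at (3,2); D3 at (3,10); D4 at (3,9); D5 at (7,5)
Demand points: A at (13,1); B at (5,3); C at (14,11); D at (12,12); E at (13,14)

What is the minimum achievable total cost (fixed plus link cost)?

35

Open {D1, D2}: assign each demand point to its cheapest open site.
  A→D2 11, B→D2 3, C→D1 6, D→D1 3, E→D1 4
  link cost 27, fixed 8 → total 35.
Compare {D1, D2, D4}: link cost 27 + fixed 12 = 39.
Compare {D1, D5}: link cost 27 + fixed 13 = 40.
Compare {D1, D2, D3}: link cost 27 + fixed 14 = 41.
All other subsets cost ≥ 39. Minimum total cost: 35.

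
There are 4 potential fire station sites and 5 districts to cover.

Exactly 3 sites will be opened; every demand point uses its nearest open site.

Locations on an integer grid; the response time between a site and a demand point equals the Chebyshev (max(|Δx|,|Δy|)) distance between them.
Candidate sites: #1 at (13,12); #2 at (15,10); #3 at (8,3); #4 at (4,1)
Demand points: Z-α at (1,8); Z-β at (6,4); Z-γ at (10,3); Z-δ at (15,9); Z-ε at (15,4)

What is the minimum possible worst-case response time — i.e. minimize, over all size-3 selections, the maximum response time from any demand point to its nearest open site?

7

Open {#1, #2, #3}.
  Farthest demand point is Z-α at response time 7 (to #3); all others are ≤ 7.
With {#1, #2, #4} the worst case is 7.
With {#1, #3, #4} the worst case is 7.
No size-3 selection achieves below 7.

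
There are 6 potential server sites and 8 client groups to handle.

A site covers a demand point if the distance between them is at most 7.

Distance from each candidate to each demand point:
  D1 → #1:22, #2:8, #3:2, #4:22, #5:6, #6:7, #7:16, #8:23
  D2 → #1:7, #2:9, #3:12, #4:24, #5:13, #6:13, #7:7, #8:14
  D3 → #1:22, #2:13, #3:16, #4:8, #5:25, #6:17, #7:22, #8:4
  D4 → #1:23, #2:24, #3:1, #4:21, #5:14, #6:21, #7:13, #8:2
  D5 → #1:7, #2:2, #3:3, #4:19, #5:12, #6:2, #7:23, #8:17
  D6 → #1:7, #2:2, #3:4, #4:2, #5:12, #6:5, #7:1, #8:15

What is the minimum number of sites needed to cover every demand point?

3

Coverage sets (demand points within 7 of each site):
  D1: {#3, #5, #6}
  D2: {#1, #7}
  D3: {#8}
  D4: {#3, #8}
  D5: {#1, #2, #3, #6}
  D6: {#1, #2, #3, #4, #6, #7}
No 2 sites suffice: every size-2 union leaves at least one demand point uncovered.
But {D1, D3, D6} covers everything, so the minimum is 3.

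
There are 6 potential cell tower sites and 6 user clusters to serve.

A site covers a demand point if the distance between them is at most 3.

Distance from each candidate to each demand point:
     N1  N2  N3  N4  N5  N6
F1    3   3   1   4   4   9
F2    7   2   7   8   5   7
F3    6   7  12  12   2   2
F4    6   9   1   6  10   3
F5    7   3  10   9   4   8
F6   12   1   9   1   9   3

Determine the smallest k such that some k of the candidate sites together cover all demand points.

3

Coverage sets (demand points within 3 of each site):
  F1: {N1, N2, N3}
  F2: {N2}
  F3: {N5, N6}
  F4: {N3, N6}
  F5: {N2}
  F6: {N2, N4, N6}
No 2 sites suffice: every size-2 union leaves at least one demand point uncovered.
But {F1, F3, F6} covers everything, so the minimum is 3.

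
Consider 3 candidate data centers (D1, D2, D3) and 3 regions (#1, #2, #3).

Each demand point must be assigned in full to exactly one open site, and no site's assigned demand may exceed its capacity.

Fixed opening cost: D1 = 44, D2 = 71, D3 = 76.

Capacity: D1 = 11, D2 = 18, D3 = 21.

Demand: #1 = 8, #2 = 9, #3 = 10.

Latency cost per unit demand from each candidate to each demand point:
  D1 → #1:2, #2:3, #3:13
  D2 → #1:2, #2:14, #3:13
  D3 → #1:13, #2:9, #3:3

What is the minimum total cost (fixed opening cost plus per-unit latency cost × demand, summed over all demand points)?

247

Open {D1, D3}; cheapest assignment that respects the capacities:
  D1 (cap 11, load 8): #1 — cost 8×2 = 16
  D3 (cap 21, load 19): #2, #3 — cost 9×9 + 10×3 = 111
  Shipping 127, fixed 120 → total 247.
  Any other capacity-feasible assignment to {D1, D3} ships for at least 127.
Compare {D1, D2, D3}: its best feasible assignment gives total 264.
Compare {D2, D3}: its best feasible assignment gives total 274.
Every other set of open sites that can feasibly serve all demand totals ≥ 264 even under its best assignment. Minimum: 247.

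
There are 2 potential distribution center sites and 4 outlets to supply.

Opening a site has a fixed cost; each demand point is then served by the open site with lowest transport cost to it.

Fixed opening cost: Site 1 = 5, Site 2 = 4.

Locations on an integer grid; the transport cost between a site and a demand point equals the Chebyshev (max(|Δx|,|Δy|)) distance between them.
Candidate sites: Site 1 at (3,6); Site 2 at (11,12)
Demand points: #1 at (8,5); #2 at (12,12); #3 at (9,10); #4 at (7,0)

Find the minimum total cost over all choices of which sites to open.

Open {Site 1, Site 2}: assign each demand point to its cheapest open site.
  #1→Site 1 5, #2→Site 2 1, #3→Site 2 2, #4→Site 1 6
  transport cost 14, fixed 9 → total 23.
Compare {Site 2}: transport cost 22 + fixed 4 = 26.
Compare {Site 1}: transport cost 26 + fixed 5 = 31.

23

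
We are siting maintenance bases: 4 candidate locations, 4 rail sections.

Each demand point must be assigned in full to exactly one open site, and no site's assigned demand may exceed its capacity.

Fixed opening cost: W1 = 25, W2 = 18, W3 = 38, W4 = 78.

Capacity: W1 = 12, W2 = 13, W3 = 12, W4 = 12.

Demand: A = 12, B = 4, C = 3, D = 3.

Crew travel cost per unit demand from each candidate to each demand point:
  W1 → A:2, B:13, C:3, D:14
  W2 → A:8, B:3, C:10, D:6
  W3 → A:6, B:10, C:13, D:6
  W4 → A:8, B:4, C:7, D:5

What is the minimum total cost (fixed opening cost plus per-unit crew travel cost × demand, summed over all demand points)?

127

Open {W1, W2}; cheapest assignment that respects the capacities:
  W1 (cap 12, load 12): A — cost 12×2 = 24
  W2 (cap 13, load 10): B, C, D — cost 4×3 + 3×10 + 3×6 = 60
  Shipping 84, fixed 43 → total 127.
  Any other capacity-feasible assignment to {W1, W2} ships for at least 84.
Compare {W1, W2, W3}: its best feasible assignment gives total 165.
Compare {W1, W4}: its best feasible assignment gives total 179.
Every other set of open sites that can feasibly serve all demand totals ≥ 165 even under its best assignment. Minimum: 127.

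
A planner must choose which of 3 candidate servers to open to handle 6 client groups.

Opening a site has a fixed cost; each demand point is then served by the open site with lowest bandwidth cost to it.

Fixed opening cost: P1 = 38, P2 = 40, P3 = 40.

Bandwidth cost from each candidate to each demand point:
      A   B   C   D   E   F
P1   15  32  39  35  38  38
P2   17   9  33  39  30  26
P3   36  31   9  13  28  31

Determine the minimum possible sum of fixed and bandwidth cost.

182

Open {P2, P3}: assign each demand point to its cheapest open site.
  A→P2 17, B→P2 9, C→P3 9, D→P3 13, E→P3 28, F→P2 26
  bandwidth cost 102, fixed 80 → total 182.
Compare {P3}: bandwidth cost 148 + fixed 40 = 188.
Compare {P2}: bandwidth cost 154 + fixed 40 = 194.
Compare {P1, P3}: bandwidth cost 127 + fixed 78 = 205.
All other subsets cost ≥ 188. Minimum total cost: 182.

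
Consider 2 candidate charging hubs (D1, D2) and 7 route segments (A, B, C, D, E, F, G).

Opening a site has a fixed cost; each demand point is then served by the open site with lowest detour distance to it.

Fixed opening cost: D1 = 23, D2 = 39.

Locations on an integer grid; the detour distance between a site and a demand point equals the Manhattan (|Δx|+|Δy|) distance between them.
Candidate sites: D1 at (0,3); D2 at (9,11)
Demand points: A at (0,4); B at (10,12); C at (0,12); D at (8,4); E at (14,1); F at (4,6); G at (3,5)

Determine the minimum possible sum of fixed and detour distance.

89

Open {D1}: assign each demand point to its cheapest open site.
  A→D1 1, B→D1 19, C→D1 9, D→D1 9, E→D1 16, F→D1 7, G→D1 5
  detour distance 66, fixed 23 → total 89.
Compare {D1, D2}: detour distance 47 + fixed 62 = 109.
Compare {D2}: detour distance 73 + fixed 39 = 112.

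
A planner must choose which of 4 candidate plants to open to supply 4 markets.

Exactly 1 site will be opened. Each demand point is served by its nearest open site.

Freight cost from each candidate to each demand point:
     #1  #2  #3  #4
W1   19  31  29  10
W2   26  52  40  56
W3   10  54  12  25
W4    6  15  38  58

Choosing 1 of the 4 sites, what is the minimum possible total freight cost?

89

Open {W1}.
  #1→W1 19, #2→W1 31, #3→W1 29, #4→W1 10  ⇒ total 89.
Compare {W3}: total 101.
Compare {W4}: total 117.
No size-1 selection does better; minimum is 89.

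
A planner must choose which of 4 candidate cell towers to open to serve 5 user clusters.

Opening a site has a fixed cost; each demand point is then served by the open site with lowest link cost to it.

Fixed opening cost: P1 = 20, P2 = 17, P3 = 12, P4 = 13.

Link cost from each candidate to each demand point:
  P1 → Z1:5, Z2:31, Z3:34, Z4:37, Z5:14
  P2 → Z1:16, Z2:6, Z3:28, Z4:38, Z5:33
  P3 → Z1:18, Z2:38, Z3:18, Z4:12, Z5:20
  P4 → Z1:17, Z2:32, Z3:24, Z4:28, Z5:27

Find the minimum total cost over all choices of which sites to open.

Open {P2, P3}: assign each demand point to its cheapest open site.
  Z1→P2 16, Z2→P2 6, Z3→P3 18, Z4→P3 12, Z5→P3 20
  link cost 72, fixed 29 → total 101.
Compare {P1, P2, P3}: link cost 55 + fixed 49 = 104.
Compare {P1, P3}: link cost 80 + fixed 32 = 112.
Compare {P2, P3, P4}: link cost 72 + fixed 42 = 114.
All other subsets cost ≥ 104. Minimum total cost: 101.

101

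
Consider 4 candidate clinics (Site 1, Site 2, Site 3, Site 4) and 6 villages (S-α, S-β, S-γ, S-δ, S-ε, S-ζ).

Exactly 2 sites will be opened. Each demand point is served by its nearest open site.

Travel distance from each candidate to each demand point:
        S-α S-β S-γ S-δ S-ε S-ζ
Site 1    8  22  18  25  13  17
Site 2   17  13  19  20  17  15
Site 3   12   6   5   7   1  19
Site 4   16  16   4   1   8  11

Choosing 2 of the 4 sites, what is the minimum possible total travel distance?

35

Open {Site 3, Site 4}.
  S-α→Site 3 12, S-β→Site 3 6, S-γ→Site 4 4, S-δ→Site 4 1, S-ε→Site 3 1, S-ζ→Site 4 11  ⇒ total 35.
Compare {Site 1, Site 3}: total 44.
Compare {Site 2, Site 3}: total 46.
No size-2 selection does better; minimum is 35.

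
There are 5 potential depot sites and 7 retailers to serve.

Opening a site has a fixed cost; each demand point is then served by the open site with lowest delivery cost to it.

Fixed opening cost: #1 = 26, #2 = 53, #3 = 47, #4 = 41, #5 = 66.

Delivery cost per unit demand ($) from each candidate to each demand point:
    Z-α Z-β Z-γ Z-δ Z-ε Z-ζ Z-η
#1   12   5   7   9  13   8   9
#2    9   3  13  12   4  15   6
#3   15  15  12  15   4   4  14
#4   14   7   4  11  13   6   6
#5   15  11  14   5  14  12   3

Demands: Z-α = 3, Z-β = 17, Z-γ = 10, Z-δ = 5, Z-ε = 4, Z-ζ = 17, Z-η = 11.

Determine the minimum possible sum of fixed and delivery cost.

451

Open {#2, #4}: assign each demand point to its cheapest open site.
  Z-α→#2 3×9=27, Z-β→#2 17×3=51, Z-γ→#4 10×4=40, Z-δ→#4 5×11=55, Z-ε→#2 4×4=16, Z-ζ→#4 17×6=102, Z-η→#2 11×6=66
  delivery cost 357, fixed 94 → total 451.
Compare {#2, #4, #5}: delivery cost 294 + fixed 160 = 454.
Compare {#2, #3, #4}: delivery cost 323 + fixed 141 = 464.
Compare {#1, #2, #4}: delivery cost 347 + fixed 120 = 467.
All other subsets cost ≥ 454. Minimum total cost: 451.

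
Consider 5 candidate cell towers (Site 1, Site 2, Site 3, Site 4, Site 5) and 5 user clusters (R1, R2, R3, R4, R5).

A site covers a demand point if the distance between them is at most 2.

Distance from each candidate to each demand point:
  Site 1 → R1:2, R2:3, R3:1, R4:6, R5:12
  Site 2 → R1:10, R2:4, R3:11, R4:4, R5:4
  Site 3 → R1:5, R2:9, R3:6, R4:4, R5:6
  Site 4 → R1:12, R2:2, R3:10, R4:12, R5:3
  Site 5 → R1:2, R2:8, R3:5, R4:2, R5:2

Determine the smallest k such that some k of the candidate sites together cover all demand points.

Coverage sets (demand points within 2 of each site):
  Site 1: {R1, R3}
  Site 2: {}
  Site 3: {}
  Site 4: {R2}
  Site 5: {R1, R4, R5}
No 2 sites suffice: every size-2 union leaves at least one demand point uncovered.
But {Site 1, Site 4, Site 5} covers everything, so the minimum is 3.

3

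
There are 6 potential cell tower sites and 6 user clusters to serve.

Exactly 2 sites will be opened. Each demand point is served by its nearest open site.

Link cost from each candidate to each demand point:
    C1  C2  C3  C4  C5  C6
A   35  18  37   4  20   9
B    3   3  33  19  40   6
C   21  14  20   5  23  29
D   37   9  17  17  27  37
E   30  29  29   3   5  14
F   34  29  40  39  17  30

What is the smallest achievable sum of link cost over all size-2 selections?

49

Open {B, E}.
  C1→B 3, C2→B 3, C3→E 29, C4→E 3, C5→E 5, C6→B 6  ⇒ total 49.
Compare {B, C}: total 60.
Compare {A, B}: total 69.
No size-2 selection does better; minimum is 49.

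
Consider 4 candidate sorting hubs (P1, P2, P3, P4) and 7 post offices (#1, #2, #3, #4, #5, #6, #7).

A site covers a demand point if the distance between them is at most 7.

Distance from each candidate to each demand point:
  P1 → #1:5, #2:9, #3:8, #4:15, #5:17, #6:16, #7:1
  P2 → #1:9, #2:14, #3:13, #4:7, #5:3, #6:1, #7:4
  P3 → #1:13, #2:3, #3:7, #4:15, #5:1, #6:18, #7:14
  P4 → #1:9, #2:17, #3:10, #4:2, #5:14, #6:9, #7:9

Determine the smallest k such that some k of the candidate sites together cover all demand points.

3

Coverage sets (demand points within 7 of each site):
  P1: {#1, #7}
  P2: {#4, #5, #6, #7}
  P3: {#2, #3, #5}
  P4: {#4}
No 2 sites suffice: every size-2 union leaves at least one demand point uncovered.
But {P1, P2, P3} covers everything, so the minimum is 3.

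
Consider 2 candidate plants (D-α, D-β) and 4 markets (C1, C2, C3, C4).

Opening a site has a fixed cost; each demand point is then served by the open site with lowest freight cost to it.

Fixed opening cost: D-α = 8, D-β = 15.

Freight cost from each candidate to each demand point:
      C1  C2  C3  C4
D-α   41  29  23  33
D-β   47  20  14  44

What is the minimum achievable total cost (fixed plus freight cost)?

131

Open {D-α, D-β}: assign each demand point to its cheapest open site.
  C1→D-α 41, C2→D-β 20, C3→D-β 14, C4→D-α 33
  freight cost 108, fixed 23 → total 131.
Compare {D-α}: freight cost 126 + fixed 8 = 134.
Compare {D-β}: freight cost 125 + fixed 15 = 140.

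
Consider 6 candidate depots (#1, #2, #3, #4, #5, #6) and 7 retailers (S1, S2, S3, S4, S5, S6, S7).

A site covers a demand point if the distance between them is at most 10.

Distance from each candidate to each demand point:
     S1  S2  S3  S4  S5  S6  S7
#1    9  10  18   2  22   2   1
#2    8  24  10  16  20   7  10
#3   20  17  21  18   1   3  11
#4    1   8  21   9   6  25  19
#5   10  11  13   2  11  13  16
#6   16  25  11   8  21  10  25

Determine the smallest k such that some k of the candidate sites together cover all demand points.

2

Coverage sets (demand points within 10 of each site):
  #1: {S1, S2, S4, S6, S7}
  #2: {S1, S3, S6, S7}
  #3: {S5, S6}
  #4: {S1, S2, S4, S5}
  #5: {S1, S4}
  #6: {S4, S6}
No single site covers all 7 demand points.
But {#2, #4} covers everything, so the minimum is 2.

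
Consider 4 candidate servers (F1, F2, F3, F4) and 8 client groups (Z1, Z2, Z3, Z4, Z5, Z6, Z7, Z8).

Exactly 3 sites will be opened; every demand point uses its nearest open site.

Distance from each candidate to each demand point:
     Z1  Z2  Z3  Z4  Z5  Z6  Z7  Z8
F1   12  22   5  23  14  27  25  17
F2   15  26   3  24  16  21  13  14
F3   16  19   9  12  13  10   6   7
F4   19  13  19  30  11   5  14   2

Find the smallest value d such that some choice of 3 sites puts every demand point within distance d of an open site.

Open {F1, F3, F4}.
  Farthest demand point is Z2 at distance 13 (to F4); all others are ≤ 13.
With {F2, F3, F4} the worst case is 15.
With {F1, F2, F3} the worst case is 19.
No size-3 selection achieves below 13.

13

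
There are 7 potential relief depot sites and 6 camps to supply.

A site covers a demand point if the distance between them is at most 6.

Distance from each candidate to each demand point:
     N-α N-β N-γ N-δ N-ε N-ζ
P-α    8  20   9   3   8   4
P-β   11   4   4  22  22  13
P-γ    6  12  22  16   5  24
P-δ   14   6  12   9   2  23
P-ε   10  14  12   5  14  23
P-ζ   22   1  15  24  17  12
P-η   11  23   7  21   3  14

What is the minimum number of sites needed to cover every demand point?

Coverage sets (demand points within 6 of each site):
  P-α: {N-δ, N-ζ}
  P-β: {N-β, N-γ}
  P-γ: {N-α, N-ε}
  P-δ: {N-β, N-ε}
  P-ε: {N-δ}
  P-ζ: {N-β}
  P-η: {N-ε}
No 2 sites suffice: every size-2 union leaves at least one demand point uncovered.
But {P-α, P-β, P-γ} covers everything, so the minimum is 3.

3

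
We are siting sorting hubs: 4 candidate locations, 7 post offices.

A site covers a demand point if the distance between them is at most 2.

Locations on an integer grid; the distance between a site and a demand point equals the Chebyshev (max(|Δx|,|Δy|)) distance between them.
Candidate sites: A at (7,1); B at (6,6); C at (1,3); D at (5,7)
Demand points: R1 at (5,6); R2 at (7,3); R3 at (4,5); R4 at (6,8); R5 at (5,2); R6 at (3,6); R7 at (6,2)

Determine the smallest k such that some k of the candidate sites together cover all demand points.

Coverage sets (demand points within 2 of each site):
  A: {R2, R5, R7}
  B: {R1, R3, R4}
  C: {}
  D: {R1, R3, R4, R6}
No single site covers all 7 demand points.
But {A, D} covers everything, so the minimum is 2.

2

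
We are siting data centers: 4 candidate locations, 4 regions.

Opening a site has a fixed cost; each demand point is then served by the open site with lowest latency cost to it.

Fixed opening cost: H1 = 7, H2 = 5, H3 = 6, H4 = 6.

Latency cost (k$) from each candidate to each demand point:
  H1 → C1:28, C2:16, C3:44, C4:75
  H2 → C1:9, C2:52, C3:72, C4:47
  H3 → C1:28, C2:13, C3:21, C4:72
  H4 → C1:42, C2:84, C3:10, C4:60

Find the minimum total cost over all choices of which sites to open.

96

Open {H2, H3, H4}: assign each demand point to its cheapest open site.
  C1→H2 9, C2→H3 13, C3→H4 10, C4→H2 47
  latency cost 79, fixed 17 → total 96.
Compare {H1, H2, H4}: latency cost 82 + fixed 18 = 100.
Compare {H2, H3}: latency cost 90 + fixed 11 = 101.
Compare {H1, H2, H3, H4}: latency cost 79 + fixed 24 = 103.
All other subsets cost ≥ 100. Minimum total cost: 96.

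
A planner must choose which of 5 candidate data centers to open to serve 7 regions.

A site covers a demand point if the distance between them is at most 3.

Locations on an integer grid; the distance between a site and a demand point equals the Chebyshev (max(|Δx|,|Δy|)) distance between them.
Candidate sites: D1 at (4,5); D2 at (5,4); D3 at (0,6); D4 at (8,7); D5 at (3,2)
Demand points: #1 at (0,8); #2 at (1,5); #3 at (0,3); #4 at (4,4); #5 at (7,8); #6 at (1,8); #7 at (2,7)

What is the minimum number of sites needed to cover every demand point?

2

Coverage sets (demand points within 3 of each site):
  D1: {#2, #4, #5, #6, #7}
  D2: {#4, #7}
  D3: {#1, #2, #3, #6, #7}
  D4: {#5}
  D5: {#2, #3, #4}
No single site covers all 7 demand points.
But {D1, D3} covers everything, so the minimum is 2.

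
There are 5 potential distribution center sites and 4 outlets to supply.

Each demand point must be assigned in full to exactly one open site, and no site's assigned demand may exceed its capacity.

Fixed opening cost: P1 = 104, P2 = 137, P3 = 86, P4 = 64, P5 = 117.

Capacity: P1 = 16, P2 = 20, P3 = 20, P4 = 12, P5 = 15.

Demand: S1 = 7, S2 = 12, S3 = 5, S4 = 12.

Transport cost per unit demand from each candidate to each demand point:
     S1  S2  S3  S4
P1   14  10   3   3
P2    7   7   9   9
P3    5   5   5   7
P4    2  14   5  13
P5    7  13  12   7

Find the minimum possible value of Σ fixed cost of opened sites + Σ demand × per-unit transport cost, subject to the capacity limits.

389

Open {P1, P3, P4}; cheapest assignment that respects the capacities:
  P1 (cap 16, load 12): S4 — cost 12×3 = 36
  P3 (cap 20, load 17): S2, S3 — cost 12×5 + 5×5 = 85
  P4 (cap 12, load 7): S1 — cost 7×2 = 14
  Shipping 135, fixed 254 → total 389.
  Any other capacity-feasible assignment to {P1, P3, P4} ships for at least 135.
Compare {P3, P4, P5}: its best feasible assignment gives total 450.
Compare {P1, P2, P4}: its best feasible assignment gives total 464.
Every other set of open sites that can feasibly serve all demand totals ≥ 450 even under its best assignment. Minimum: 389.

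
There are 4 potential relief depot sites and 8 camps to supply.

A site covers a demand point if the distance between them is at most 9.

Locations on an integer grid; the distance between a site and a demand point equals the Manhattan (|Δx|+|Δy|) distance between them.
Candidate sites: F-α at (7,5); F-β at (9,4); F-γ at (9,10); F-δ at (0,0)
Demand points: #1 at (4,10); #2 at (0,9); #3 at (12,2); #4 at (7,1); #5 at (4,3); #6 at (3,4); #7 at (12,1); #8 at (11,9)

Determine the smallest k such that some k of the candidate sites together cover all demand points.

2

Coverage sets (demand points within 9 of each site):
  F-α: {#1, #3, #4, #5, #6, #7, #8}
  F-β: {#3, #4, #5, #6, #7, #8}
  F-γ: {#1, #8}
  F-δ: {#2, #4, #5, #6}
No single site covers all 8 demand points.
But {F-α, F-δ} covers everything, so the minimum is 2.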